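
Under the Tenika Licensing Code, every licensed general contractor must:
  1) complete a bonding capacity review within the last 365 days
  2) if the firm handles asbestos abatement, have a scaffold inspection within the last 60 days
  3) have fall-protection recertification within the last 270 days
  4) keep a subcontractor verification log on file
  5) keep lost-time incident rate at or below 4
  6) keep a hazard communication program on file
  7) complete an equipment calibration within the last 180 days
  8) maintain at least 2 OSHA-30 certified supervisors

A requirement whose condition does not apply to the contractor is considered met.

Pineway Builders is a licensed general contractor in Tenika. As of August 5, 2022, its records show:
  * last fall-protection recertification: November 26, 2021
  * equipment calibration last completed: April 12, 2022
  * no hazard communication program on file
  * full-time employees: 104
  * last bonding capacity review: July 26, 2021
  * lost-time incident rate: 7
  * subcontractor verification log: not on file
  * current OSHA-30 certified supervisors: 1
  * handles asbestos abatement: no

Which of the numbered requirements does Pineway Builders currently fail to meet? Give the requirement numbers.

1, 4, 5, 6, 8

1. bonding capacity review 375 days ago vs limit 365 → not met
2. condition 'handles asbestos abatement' does not hold → requirement n/a → met
3. fall-protection recertification 252 days ago vs limit 270 → met
4. subcontractor verification log absent → not met
5. lost-time incident rate 7 > 4 → not met
6. hazard communication program absent → not met
7. equipment calibration 115 days ago vs limit 180 → met
8. OSHA-30 certified supervisors 1 < 2 → not met
Not met: 1, 4, 5, 6, 8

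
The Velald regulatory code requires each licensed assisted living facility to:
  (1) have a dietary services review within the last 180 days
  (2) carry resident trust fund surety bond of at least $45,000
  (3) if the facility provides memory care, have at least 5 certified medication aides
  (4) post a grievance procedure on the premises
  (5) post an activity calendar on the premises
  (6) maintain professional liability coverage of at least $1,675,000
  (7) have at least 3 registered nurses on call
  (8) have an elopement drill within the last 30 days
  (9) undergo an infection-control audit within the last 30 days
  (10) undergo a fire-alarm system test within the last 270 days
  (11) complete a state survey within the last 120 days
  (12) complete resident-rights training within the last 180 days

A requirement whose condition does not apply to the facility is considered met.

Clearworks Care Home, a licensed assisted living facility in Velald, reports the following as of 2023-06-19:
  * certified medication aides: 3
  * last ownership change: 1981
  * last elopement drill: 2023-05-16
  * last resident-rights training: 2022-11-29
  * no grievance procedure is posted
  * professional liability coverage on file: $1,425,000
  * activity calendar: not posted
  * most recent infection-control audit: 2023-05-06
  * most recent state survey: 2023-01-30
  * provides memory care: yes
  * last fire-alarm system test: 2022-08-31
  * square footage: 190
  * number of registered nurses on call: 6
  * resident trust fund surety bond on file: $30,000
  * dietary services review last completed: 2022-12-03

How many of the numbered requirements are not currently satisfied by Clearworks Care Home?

1. dietary services review 198 days ago vs limit 180 → not met
2. resident trust fund surety bond $30,000 < $45,000 → not met
3. condition 'provides memory care' holds; certified medication aides 3 < 5 → not met
4. grievance procedure absent → not met
5. activity calendar absent → not met
6. professional liability coverage $1,425,000 < $1,675,000 → not met
7. registered nurses on call 6 ≥ 3 → met
8. elopement drill 34 days ago vs limit 30 → not met
9. infection-control audit 44 days ago vs limit 30 → not met
10. fire-alarm system test 292 days ago vs limit 270 → not met
11. state survey 140 days ago vs limit 120 → not met
12. resident-rights training 202 days ago vs limit 180 → not met
Not met: 11 of 12

11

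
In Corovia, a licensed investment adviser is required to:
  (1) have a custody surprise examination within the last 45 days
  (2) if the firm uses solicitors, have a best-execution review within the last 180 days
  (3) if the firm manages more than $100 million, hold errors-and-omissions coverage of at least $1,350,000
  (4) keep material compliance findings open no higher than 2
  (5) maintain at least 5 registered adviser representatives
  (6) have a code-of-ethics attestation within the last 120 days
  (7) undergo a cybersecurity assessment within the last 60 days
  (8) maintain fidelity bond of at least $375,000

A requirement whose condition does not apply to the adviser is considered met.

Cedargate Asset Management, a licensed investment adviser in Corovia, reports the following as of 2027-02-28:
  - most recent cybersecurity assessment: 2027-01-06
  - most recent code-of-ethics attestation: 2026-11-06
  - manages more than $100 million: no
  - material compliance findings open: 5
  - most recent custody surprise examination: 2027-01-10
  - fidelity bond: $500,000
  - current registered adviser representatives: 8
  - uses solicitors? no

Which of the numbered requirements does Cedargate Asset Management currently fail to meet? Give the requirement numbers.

1, 4

1. custody surprise examination 49 days ago vs limit 45 → not met
2. condition 'uses solicitors' does not hold → requirement n/a → met
3. condition 'manages more than $100 million' does not hold → requirement n/a → met
4. material compliance findings open 5 > 2 → not met
5. registered adviser representatives 8 ≥ 5 → met
6. code-of-ethics attestation 114 days ago vs limit 120 → met
7. cybersecurity assessment 53 days ago vs limit 60 → met
8. fidelity bond $500,000 ≥ $375,000 → met
Not met: 1, 4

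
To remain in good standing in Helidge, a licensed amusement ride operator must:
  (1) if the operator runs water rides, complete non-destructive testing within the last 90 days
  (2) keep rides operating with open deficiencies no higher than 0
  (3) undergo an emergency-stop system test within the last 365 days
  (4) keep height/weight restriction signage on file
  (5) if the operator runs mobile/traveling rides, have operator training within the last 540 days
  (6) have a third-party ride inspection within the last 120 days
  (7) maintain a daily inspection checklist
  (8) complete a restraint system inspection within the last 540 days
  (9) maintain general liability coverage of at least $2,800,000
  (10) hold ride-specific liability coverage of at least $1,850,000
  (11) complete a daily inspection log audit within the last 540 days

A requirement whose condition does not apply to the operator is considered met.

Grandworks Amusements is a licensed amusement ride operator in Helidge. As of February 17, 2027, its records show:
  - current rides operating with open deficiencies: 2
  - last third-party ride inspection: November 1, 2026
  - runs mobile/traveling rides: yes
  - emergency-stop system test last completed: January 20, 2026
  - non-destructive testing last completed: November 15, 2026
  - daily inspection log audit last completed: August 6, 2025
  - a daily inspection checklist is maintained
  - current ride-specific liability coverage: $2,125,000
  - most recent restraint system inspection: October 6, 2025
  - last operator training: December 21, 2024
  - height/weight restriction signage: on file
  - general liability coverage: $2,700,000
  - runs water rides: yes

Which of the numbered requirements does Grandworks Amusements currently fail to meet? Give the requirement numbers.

1. condition 'runs water rides' holds; non-destructive testing 94 days ago vs limit 90 → not met
2. rides operating with open deficiencies 2 > 0 → not met
3. emergency-stop system test 393 days ago vs limit 365 → not met
4. height/weight restriction signage present → met
5. condition 'runs mobile/traveling rides' holds; operator training 788 days ago vs limit 540 → not met
6. third-party ride inspection 108 days ago vs limit 120 → met
7. daily inspection checklist present → met
8. restraint system inspection 499 days ago vs limit 540 → met
9. general liability coverage $2,700,000 < $2,800,000 → not met
10. ride-specific liability coverage $2,125,000 ≥ $1,850,000 → met
11. daily inspection log audit 560 days ago vs limit 540 → not met
Not met: 1, 2, 3, 5, 9, 11

1, 2, 3, 5, 9, 11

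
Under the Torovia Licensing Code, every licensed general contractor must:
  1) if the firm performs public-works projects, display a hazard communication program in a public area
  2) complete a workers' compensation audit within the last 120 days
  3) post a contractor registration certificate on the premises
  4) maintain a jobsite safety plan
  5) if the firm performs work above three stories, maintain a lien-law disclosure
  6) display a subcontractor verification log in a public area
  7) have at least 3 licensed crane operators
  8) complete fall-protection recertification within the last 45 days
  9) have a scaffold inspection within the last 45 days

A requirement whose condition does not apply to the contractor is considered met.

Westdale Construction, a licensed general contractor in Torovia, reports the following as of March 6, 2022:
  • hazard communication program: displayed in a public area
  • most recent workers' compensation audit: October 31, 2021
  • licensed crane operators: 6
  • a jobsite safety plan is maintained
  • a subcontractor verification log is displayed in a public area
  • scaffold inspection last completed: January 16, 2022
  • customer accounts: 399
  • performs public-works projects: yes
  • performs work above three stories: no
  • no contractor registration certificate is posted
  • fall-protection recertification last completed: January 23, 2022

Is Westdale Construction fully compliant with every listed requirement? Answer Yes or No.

1. condition 'performs public-works projects' holds; hazard communication program present → met
2. workers' compensation audit 126 days ago vs limit 120 → not met
3. contractor registration certificate absent → not met
4. jobsite safety plan present → met
5. condition 'performs work above three stories' does not hold → requirement n/a → met
6. subcontractor verification log present → met
7. licensed crane operators 6 ≥ 3 → met
8. fall-protection recertification 42 days ago vs limit 45 → met
9. scaffold inspection 49 days ago vs limit 45 → not met
Not met: 2, 3, 9

No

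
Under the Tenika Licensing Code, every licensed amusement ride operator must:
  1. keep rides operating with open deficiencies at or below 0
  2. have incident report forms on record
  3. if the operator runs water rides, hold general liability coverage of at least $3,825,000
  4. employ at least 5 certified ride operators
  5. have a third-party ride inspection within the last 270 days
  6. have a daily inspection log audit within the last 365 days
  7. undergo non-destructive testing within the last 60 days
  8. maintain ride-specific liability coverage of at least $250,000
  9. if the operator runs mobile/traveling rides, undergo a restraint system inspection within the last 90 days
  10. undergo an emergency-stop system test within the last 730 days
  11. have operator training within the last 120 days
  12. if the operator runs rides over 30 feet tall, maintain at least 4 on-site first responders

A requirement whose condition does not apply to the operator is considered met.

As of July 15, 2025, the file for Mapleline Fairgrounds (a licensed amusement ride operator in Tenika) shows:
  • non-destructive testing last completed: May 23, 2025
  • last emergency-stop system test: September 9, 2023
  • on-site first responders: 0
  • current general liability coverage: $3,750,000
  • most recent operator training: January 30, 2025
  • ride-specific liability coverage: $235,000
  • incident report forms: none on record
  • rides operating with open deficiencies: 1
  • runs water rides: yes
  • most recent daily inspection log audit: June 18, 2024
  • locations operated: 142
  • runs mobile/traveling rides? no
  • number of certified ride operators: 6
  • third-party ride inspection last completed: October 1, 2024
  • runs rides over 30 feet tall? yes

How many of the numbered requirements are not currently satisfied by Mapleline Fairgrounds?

8

1. rides operating with open deficiencies 1 > 0 → not met
2. incident report forms absent → not met
3. condition 'runs water rides' holds; general liability coverage $3,750,000 < $3,825,000 → not met
4. certified ride operators 6 ≥ 5 → met
5. third-party ride inspection 287 days ago vs limit 270 → not met
6. daily inspection log audit 392 days ago vs limit 365 → not met
7. non-destructive testing 53 days ago vs limit 60 → met
8. ride-specific liability coverage $235,000 < $250,000 → not met
9. condition 'runs mobile/traveling rides' does not hold → requirement n/a → met
10. emergency-stop system test 675 days ago vs limit 730 → met
11. operator training 166 days ago vs limit 120 → not met
12. condition 'runs rides over 30 feet tall' holds; on-site first responders 0 < 4 → not met
Not met: 8 of 12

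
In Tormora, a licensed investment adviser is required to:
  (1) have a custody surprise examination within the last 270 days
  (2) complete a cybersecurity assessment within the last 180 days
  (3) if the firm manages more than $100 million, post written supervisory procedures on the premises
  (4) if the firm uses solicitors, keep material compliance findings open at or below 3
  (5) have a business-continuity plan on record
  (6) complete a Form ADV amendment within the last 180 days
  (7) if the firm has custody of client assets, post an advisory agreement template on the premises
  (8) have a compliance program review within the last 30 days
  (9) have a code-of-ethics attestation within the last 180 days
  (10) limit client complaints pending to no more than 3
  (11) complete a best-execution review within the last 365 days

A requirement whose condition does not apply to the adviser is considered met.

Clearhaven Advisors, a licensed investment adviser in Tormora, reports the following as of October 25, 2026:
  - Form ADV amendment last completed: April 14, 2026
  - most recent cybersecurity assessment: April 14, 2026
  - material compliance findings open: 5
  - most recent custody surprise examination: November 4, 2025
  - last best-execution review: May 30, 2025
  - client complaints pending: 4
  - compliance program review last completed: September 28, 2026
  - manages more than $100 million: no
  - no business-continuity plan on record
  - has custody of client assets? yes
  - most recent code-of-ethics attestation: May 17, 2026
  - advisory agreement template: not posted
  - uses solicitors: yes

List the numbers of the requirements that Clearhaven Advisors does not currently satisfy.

1. custody surprise examination 355 days ago vs limit 270 → not met
2. cybersecurity assessment 194 days ago vs limit 180 → not met
3. condition 'manages more than $100 million' does not hold → requirement n/a → met
4. condition 'uses solicitors' holds; material compliance findings open 5 > 3 → not met
5. business-continuity plan absent → not met
6. Form ADV amendment 194 days ago vs limit 180 → not met
7. condition 'has custody of client assets' holds; advisory agreement template absent → not met
8. compliance program review 27 days ago vs limit 30 → met
9. code-of-ethics attestation 161 days ago vs limit 180 → met
10. client complaints pending 4 > 3 → not met
11. best-execution review 513 days ago vs limit 365 → not met
Not met: 1, 2, 4, 5, 6, 7, 10, 11

1, 2, 4, 5, 6, 7, 10, 11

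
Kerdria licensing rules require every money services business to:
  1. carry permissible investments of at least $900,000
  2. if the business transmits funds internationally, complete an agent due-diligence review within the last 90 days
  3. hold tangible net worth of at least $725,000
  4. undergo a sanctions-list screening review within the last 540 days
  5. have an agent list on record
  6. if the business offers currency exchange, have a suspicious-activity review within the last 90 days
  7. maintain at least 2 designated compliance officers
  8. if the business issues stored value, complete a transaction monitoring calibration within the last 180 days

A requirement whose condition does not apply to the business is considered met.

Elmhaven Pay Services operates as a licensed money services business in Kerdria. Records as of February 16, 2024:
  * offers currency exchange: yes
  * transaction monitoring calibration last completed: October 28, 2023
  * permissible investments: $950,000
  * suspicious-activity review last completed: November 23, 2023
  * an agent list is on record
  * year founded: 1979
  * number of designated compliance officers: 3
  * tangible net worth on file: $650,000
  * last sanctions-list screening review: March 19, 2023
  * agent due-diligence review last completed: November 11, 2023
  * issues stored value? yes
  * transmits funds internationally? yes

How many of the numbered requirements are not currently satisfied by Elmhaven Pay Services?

1. permissible investments $950,000 ≥ $900,000 → met
2. condition 'transmits funds internationally' holds; agent due-diligence review 97 days ago vs limit 90 → not met
3. tangible net worth $650,000 < $725,000 → not met
4. sanctions-list screening review 334 days ago vs limit 540 → met
5. agent list present → met
6. condition 'offers currency exchange' holds; suspicious-activity review 85 days ago vs limit 90 → met
7. designated compliance officers 3 ≥ 2 → met
8. condition 'issues stored value' holds; transaction monitoring calibration 111 days ago vs limit 180 → met
Not met: 2 of 8

2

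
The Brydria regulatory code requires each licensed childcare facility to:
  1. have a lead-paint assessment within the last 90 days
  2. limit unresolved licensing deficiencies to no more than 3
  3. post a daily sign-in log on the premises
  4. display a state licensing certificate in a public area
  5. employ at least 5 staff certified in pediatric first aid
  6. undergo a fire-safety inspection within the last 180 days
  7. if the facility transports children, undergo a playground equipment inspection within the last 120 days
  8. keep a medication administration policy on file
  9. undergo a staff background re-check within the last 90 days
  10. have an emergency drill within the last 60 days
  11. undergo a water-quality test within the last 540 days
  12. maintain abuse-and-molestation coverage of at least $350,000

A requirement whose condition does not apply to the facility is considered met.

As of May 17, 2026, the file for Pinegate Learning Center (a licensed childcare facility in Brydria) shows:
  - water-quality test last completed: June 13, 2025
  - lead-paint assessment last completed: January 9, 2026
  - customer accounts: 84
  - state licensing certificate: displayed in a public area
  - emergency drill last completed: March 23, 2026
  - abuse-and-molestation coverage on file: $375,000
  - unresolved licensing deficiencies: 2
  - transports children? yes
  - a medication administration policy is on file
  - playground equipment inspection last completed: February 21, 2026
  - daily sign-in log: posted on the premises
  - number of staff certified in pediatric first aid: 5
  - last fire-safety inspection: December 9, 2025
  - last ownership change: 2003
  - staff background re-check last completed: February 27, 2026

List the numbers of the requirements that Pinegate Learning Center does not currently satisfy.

1. lead-paint assessment 128 days ago vs limit 90 → not met
2. unresolved licensing deficiencies 2 ≤ 3 → met
3. daily sign-in log present → met
4. state licensing certificate present → met
5. staff certified in pediatric first aid 5 ≥ 5 → met
6. fire-safety inspection 159 days ago vs limit 180 → met
7. condition 'transports children' holds; playground equipment inspection 85 days ago vs limit 120 → met
8. medication administration policy present → met
9. staff background re-check 79 days ago vs limit 90 → met
10. emergency drill 55 days ago vs limit 60 → met
11. water-quality test 338 days ago vs limit 540 → met
12. abuse-and-molestation coverage $375,000 ≥ $350,000 → met
Not met: 1

1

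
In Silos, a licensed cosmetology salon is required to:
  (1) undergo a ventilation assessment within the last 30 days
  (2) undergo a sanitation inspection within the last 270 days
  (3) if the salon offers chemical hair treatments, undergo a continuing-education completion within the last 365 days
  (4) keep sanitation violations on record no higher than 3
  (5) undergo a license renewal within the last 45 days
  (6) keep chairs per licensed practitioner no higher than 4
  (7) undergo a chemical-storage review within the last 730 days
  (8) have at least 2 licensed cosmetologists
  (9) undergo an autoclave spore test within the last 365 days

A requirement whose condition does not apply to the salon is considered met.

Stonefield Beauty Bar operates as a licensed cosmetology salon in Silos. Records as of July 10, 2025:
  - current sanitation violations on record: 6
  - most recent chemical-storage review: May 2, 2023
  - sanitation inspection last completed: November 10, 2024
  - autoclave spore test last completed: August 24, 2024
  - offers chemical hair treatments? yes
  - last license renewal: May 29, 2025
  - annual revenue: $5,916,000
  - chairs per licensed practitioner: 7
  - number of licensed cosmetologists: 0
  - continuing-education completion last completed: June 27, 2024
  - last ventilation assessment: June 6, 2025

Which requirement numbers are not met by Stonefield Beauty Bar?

1, 3, 4, 6, 7, 8

1. ventilation assessment 34 days ago vs limit 30 → not met
2. sanitation inspection 242 days ago vs limit 270 → met
3. condition 'offers chemical hair treatments' holds; continuing-education completion 378 days ago vs limit 365 → not met
4. sanitation violations on record 6 > 3 → not met
5. license renewal 42 days ago vs limit 45 → met
6. chairs per licensed practitioner 7 > 4 → not met
7. chemical-storage review 800 days ago vs limit 730 → not met
8. licensed cosmetologists 0 < 2 → not met
9. autoclave spore test 320 days ago vs limit 365 → met
Not met: 1, 3, 4, 6, 7, 8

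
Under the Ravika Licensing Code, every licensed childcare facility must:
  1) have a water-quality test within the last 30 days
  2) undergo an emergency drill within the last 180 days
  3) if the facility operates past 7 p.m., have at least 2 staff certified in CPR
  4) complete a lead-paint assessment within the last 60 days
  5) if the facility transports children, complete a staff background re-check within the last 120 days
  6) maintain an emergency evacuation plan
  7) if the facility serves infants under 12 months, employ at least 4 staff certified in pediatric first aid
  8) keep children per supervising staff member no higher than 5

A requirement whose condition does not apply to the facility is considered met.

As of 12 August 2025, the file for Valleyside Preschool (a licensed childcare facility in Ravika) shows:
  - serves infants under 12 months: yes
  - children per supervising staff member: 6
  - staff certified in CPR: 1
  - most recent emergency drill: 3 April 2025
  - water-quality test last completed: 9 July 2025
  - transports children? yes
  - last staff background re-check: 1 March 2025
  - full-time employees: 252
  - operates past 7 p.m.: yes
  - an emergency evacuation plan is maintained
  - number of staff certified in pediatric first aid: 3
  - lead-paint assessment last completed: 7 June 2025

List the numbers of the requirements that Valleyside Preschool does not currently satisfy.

1, 3, 4, 5, 7, 8

1. water-quality test 34 days ago vs limit 30 → not met
2. emergency drill 131 days ago vs limit 180 → met
3. condition 'operates past 7 p.m.' holds; staff certified in CPR 1 < 2 → not met
4. lead-paint assessment 66 days ago vs limit 60 → not met
5. condition 'transports children' holds; staff background re-check 164 days ago vs limit 120 → not met
6. emergency evacuation plan present → met
7. condition 'serves infants under 12 months' holds; staff certified in pediatric first aid 3 < 4 → not met
8. children per supervising staff member 6 > 5 → not met
Not met: 1, 3, 4, 5, 7, 8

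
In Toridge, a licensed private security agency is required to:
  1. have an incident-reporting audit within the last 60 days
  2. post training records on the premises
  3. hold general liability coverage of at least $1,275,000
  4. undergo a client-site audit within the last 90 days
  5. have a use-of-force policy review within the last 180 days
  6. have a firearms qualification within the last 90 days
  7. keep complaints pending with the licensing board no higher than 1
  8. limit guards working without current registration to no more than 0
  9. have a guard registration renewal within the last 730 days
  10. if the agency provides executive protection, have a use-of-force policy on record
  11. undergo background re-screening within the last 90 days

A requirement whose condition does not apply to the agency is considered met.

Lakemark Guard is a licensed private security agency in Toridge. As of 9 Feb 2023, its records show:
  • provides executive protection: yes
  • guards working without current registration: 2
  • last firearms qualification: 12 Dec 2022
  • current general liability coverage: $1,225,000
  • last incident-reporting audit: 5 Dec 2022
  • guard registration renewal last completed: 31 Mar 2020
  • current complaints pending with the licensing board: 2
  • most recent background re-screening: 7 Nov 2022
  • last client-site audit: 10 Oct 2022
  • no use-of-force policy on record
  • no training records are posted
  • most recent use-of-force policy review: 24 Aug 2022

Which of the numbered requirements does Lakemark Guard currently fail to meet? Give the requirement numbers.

1, 2, 3, 4, 7, 8, 9, 10, 11

1. incident-reporting audit 66 days ago vs limit 60 → not met
2. training records absent → not met
3. general liability coverage $1,225,000 < $1,275,000 → not met
4. client-site audit 122 days ago vs limit 90 → not met
5. use-of-force policy review 169 days ago vs limit 180 → met
6. firearms qualification 59 days ago vs limit 90 → met
7. complaints pending with the licensing board 2 > 1 → not met
8. guards working without current registration 2 > 0 → not met
9. guard registration renewal 1045 days ago vs limit 730 → not met
10. condition 'provides executive protection' holds; use-of-force policy absent → not met
11. background re-screening 94 days ago vs limit 90 → not met
Not met: 1, 2, 3, 4, 7, 8, 9, 10, 11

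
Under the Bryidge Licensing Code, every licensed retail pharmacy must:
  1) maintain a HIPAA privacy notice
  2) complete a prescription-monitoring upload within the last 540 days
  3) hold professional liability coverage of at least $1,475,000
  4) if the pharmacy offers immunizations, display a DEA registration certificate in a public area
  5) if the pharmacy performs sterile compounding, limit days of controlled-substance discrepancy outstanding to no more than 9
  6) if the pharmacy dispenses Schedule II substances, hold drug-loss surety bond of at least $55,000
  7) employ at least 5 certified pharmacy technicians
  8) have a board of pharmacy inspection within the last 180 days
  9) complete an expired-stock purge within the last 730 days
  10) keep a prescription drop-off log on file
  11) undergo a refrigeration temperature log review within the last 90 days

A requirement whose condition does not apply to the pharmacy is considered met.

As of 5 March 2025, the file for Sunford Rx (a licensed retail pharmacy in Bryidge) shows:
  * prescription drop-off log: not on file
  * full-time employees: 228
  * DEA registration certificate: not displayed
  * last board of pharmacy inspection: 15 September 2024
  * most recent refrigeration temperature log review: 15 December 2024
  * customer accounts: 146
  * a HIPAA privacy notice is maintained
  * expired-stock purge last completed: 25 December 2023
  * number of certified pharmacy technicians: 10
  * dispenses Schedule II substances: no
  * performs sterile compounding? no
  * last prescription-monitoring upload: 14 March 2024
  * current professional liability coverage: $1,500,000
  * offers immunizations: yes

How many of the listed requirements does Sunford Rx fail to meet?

2

1. HIPAA privacy notice present → met
2. prescription-monitoring upload 356 days ago vs limit 540 → met
3. professional liability coverage $1,500,000 ≥ $1,475,000 → met
4. condition 'offers immunizations' holds; DEA registration certificate absent → not met
5. condition 'performs sterile compounding' does not hold → requirement n/a → met
6. condition 'dispenses Schedule II substances' does not hold → requirement n/a → met
7. certified pharmacy technicians 10 ≥ 5 → met
8. board of pharmacy inspection 171 days ago vs limit 180 → met
9. expired-stock purge 436 days ago vs limit 730 → met
10. prescription drop-off log absent → not met
11. refrigeration temperature log review 80 days ago vs limit 90 → met
Not met: 2 of 11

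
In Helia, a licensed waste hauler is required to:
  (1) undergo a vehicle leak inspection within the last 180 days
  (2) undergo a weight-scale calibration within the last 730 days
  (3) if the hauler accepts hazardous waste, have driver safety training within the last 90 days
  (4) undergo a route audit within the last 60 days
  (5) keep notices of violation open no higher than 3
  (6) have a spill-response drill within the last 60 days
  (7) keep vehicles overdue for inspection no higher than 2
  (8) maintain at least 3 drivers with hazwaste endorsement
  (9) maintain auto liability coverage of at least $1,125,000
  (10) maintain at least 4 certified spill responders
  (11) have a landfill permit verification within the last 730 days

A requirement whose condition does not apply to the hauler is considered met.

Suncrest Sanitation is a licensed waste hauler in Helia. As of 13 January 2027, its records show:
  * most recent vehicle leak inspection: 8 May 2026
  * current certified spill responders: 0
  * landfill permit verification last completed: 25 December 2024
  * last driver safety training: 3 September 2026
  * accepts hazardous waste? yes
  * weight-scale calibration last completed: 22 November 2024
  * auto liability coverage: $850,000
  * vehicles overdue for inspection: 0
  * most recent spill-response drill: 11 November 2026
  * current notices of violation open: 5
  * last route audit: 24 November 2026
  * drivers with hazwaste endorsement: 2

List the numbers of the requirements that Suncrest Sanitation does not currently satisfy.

1, 2, 3, 5, 6, 8, 9, 10, 11

1. vehicle leak inspection 250 days ago vs limit 180 → not met
2. weight-scale calibration 782 days ago vs limit 730 → not met
3. condition 'accepts hazardous waste' holds; driver safety training 132 days ago vs limit 90 → not met
4. route audit 50 days ago vs limit 60 → met
5. notices of violation open 5 > 3 → not met
6. spill-response drill 63 days ago vs limit 60 → not met
7. vehicles overdue for inspection 0 ≤ 2 → met
8. drivers with hazwaste endorsement 2 < 3 → not met
9. auto liability coverage $850,000 < $1,125,000 → not met
10. certified spill responders 0 < 4 → not met
11. landfill permit verification 749 days ago vs limit 730 → not met
Not met: 1, 2, 3, 5, 6, 8, 9, 10, 11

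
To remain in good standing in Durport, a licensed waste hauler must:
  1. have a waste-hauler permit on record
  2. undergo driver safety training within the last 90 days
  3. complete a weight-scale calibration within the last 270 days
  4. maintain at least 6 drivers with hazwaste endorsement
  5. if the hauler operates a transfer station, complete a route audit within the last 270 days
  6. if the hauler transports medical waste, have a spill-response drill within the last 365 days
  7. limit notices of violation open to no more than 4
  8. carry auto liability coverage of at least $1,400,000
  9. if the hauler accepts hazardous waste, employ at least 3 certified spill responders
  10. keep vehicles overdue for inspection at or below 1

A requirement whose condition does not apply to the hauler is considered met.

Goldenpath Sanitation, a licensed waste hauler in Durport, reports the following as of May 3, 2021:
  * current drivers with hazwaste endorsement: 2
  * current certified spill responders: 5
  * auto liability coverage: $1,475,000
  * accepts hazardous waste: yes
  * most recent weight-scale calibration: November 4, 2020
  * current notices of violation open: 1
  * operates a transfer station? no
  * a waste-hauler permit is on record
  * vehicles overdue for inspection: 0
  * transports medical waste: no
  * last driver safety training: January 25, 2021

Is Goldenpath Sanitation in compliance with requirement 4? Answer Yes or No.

4. drivers with hazwaste endorsement 2 < 6 → not met

No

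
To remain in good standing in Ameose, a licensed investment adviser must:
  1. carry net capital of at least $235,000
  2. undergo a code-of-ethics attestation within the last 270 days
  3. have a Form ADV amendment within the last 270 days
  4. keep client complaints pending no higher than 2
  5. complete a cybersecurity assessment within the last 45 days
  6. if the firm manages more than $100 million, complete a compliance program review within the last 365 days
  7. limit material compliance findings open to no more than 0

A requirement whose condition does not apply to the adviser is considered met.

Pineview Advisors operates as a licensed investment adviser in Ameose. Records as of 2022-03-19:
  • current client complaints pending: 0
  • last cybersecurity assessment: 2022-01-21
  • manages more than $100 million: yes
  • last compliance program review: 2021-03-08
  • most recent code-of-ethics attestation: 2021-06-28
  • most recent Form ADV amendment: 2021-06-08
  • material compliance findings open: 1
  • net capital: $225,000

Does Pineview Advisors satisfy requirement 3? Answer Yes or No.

3. Form ADV amendment 284 days ago vs limit 270 → not met

No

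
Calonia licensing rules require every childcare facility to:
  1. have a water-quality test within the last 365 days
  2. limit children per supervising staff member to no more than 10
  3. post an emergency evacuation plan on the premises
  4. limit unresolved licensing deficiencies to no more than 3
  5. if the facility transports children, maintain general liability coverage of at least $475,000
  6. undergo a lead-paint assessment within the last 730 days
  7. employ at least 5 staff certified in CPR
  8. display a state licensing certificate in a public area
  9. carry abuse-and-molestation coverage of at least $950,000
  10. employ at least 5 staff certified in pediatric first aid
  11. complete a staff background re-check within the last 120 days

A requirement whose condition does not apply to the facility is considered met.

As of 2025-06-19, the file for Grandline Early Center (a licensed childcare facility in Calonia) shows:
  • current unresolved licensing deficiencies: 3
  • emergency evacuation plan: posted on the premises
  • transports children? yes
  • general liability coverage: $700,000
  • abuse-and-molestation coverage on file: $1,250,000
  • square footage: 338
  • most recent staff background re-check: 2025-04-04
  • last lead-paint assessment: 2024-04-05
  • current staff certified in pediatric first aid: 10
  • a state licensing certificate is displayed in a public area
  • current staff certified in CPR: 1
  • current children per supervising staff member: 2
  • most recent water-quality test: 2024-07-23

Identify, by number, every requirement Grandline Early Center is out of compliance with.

1. water-quality test 331 days ago vs limit 365 → met
2. children per supervising staff member 2 ≤ 10 → met
3. emergency evacuation plan present → met
4. unresolved licensing deficiencies 3 ≤ 3 → met
5. condition 'transports children' holds; general liability coverage $700,000 ≥ $475,000 → met
6. lead-paint assessment 440 days ago vs limit 730 → met
7. staff certified in CPR 1 < 5 → not met
8. state licensing certificate present → met
9. abuse-and-molestation coverage $1,250,000 ≥ $950,000 → met
10. staff certified in pediatric first aid 10 ≥ 5 → met
11. staff background re-check 76 days ago vs limit 120 → met
Not met: 7

7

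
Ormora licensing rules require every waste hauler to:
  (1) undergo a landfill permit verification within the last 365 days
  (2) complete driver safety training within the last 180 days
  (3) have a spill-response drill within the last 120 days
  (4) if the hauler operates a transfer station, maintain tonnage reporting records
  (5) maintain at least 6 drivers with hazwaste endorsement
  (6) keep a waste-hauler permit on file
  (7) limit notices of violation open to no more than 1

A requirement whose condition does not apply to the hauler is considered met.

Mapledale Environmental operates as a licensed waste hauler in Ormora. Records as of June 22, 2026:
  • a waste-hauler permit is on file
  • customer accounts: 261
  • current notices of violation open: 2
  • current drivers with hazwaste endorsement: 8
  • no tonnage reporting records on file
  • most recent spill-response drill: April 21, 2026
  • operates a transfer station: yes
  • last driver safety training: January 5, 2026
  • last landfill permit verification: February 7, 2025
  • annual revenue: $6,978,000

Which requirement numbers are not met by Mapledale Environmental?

1. landfill permit verification 500 days ago vs limit 365 → not met
2. driver safety training 168 days ago vs limit 180 → met
3. spill-response drill 62 days ago vs limit 120 → met
4. condition 'operates a transfer station' holds; tonnage reporting records absent → not met
5. drivers with hazwaste endorsement 8 ≥ 6 → met
6. waste-hauler permit present → met
7. notices of violation open 2 > 1 → not met
Not met: 1, 4, 7

1, 4, 7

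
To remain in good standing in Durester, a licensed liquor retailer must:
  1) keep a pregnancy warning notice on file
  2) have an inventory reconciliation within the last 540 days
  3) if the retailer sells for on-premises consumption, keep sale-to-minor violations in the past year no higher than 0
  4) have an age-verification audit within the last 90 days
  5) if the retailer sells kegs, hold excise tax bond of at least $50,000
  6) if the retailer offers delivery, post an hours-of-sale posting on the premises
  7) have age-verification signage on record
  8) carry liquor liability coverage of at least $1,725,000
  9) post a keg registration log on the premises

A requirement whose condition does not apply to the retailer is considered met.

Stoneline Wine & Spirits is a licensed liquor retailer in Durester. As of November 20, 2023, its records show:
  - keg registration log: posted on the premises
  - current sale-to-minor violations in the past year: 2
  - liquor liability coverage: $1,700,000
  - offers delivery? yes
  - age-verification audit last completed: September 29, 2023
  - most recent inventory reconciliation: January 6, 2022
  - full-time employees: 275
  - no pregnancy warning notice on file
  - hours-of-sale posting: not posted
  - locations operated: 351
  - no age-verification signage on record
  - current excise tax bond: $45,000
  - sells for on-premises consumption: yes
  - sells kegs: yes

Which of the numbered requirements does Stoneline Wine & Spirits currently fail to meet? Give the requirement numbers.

1. pregnancy warning notice absent → not met
2. inventory reconciliation 683 days ago vs limit 540 → not met
3. condition 'sells for on-premises consumption' holds; sale-to-minor violations in the past year 2 > 0 → not met
4. age-verification audit 52 days ago vs limit 90 → met
5. condition 'sells kegs' holds; excise tax bond $45,000 < $50,000 → not met
6. condition 'offers delivery' holds; hours-of-sale posting absent → not met
7. age-verification signage absent → not met
8. liquor liability coverage $1,700,000 < $1,725,000 → not met
9. keg registration log present → met
Not met: 1, 2, 3, 5, 6, 7, 8

1, 2, 3, 5, 6, 7, 8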